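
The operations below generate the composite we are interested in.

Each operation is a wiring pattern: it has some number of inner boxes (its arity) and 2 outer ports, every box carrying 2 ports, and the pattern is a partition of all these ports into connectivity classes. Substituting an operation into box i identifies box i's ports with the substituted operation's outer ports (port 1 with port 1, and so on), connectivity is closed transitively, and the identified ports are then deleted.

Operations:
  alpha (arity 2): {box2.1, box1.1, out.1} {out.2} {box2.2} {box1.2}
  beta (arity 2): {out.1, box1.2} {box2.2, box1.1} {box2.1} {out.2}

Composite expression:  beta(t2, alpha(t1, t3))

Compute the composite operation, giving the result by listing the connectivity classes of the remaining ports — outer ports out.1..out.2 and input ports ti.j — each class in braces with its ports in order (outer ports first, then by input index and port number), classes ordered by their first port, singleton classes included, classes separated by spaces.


{out.1, t2.2} {out.2} {t1.1, t3.1} {t1.2} {t2.1} {t3.2}

Substituting into beta glues patterns; closure does the rest.
composing alpha on (t1, t3), with out.j its own outer ports: {out.1, t1.1, t3.1} {out.2} {t1.2} {t3.2}
composing beta on (t2, t1, t3), with out.j its own outer ports: {out.1, t2.2} {out.2} {t1.1, t3.1} {t1.2} {t2.1} {t3.2}


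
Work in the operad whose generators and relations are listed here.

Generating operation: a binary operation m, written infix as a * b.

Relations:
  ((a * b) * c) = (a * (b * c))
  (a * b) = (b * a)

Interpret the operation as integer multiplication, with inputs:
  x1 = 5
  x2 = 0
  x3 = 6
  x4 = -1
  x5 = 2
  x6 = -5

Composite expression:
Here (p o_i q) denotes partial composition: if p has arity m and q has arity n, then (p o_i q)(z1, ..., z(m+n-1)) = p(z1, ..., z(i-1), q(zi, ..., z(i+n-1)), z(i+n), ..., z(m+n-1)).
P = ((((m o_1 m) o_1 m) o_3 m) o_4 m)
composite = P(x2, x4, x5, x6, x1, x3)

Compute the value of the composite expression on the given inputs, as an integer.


0

(x2 * x4) = 0
(x6 * x1) = -25
(x5 * (x6 * x1)) = -50
((x2 * x4) * (x5 * (x6 * x1))) = 0
(((x2 * x4) * (x5 * (x6 * x1))) * x3) = 0


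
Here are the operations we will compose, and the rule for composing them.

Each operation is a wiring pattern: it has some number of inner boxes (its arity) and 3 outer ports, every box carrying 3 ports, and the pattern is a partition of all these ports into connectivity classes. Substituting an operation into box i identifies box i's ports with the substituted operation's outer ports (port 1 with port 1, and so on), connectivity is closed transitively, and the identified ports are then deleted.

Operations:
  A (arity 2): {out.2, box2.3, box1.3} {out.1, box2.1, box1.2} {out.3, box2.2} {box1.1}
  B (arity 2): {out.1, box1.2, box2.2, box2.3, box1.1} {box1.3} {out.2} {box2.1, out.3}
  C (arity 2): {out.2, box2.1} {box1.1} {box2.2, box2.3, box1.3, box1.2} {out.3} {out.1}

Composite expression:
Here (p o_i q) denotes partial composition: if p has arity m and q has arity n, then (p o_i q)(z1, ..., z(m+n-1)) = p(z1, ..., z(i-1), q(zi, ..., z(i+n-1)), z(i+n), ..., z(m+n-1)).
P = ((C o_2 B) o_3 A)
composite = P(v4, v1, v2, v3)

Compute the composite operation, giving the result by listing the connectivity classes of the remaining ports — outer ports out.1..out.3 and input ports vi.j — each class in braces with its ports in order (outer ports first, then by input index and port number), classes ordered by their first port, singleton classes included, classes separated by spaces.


Reachability decides: close wires over C-identified ports.
through A, on inputs (v2, v3): {out.1, v2.2, v3.1} {out.2, v2.3, v3.3} {out.3, v3.2} {v2.1} (out.j = stage outer ports)
through B, on inputs (v1, v2, v3): {out.1, v1.1, v1.2, v2.3, v3.2, v3.3} {out.2} {out.3, v2.2, v3.1} {v1.3} {v2.1} (out.j = stage outer ports)
through C, on inputs (v4, v1, v2, v3): {out.1} {out.2, v1.1, v1.2, v2.3, v3.2, v3.3} {out.3} {v1.3} {v2.1} {v2.2, v3.1, v4.2, v4.3} {v4.1} (out.j = stage outer ports)

{out.1} {out.2, v1.1, v1.2, v2.3, v3.2, v3.3} {out.3} {v1.3} {v2.1} {v2.2, v3.1, v4.2, v4.3} {v4.1}


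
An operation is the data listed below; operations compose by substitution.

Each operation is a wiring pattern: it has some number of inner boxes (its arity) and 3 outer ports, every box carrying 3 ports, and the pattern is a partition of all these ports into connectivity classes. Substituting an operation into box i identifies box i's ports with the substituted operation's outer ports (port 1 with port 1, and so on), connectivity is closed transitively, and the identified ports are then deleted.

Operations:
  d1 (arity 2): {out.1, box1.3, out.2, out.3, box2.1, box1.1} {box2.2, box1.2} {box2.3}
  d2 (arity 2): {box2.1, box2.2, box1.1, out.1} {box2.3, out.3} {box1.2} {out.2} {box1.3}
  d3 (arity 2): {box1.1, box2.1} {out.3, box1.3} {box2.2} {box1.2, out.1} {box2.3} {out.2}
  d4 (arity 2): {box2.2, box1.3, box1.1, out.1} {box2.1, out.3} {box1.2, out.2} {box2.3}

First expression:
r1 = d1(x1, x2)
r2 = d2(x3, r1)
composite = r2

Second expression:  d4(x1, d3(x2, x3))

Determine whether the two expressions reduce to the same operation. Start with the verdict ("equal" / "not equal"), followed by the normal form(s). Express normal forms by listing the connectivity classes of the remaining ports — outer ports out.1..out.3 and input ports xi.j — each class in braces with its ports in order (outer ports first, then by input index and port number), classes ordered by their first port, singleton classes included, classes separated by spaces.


not equal: they reduce to {out.1, out.3, x1.1, x1.3, x2.1, x3.1} {out.2} {x1.2, x2.2} {x2.3} {x3.2} {x3.3} and {out.1, x1.1, x1.3} {out.2, x1.2} {out.3, x2.2} {x2.1, x3.1} {x2.3} {x3.2} {x3.3}

Reducing the first expression gives {out.1, out.3, x1.1, x1.3, x2.1, x3.1} {out.2} {x1.2, x2.2} {x2.3} {x3.2} {x3.3}
Reducing the second expression gives {out.1, x1.1, x1.3} {out.2, x1.2} {out.3, x2.2} {x2.1, x3.1} {x2.3} {x3.2} {x3.3}
The normal forms differ: not equal.


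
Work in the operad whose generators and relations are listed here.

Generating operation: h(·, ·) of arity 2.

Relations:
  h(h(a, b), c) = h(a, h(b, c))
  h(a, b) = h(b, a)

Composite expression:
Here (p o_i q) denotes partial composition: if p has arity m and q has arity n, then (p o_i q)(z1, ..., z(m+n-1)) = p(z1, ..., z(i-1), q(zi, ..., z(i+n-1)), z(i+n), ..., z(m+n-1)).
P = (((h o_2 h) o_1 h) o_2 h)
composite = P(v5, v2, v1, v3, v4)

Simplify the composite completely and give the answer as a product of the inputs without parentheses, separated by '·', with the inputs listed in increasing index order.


v1 · v2 · v3 · v4 · v5


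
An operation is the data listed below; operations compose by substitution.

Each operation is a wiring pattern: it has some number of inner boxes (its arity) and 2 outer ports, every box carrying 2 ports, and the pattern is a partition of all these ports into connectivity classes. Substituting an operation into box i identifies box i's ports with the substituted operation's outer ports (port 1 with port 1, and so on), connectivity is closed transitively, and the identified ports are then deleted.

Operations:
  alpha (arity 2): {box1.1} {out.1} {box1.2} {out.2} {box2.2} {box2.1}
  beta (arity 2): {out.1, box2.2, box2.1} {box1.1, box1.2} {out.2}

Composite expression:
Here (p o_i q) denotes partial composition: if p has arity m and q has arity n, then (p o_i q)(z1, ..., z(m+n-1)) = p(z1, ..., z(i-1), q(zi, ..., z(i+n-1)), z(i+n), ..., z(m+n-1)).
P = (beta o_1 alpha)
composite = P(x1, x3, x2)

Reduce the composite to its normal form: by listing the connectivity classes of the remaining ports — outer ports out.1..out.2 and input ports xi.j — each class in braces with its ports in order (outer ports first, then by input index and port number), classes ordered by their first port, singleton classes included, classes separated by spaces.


{out.1, x2.1, x2.2} {out.2} {x1.1} {x1.2} {x3.1} {x3.2}

Reachability decides: close wires over beta-identified ports.
through alpha, on inputs (x1, x3): {out.1} {out.2} {x1.1} {x1.2} {x3.1} {x3.2} (out.j = stage outer ports)
through beta, on inputs (x1, x3, x2): {out.1, x2.1, x2.2} {out.2} {x1.1} {x1.2} {x3.1} {x3.2} (out.j = stage outer ports)


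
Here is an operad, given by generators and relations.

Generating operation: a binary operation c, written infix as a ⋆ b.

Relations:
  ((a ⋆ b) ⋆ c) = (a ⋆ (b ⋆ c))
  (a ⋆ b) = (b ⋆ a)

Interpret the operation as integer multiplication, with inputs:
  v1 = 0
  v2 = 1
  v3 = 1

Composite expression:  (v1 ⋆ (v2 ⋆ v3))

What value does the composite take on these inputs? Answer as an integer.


0

(v2 ⋆ v3) = 1
(v1 ⋆ (v2 ⋆ v3)) = 0


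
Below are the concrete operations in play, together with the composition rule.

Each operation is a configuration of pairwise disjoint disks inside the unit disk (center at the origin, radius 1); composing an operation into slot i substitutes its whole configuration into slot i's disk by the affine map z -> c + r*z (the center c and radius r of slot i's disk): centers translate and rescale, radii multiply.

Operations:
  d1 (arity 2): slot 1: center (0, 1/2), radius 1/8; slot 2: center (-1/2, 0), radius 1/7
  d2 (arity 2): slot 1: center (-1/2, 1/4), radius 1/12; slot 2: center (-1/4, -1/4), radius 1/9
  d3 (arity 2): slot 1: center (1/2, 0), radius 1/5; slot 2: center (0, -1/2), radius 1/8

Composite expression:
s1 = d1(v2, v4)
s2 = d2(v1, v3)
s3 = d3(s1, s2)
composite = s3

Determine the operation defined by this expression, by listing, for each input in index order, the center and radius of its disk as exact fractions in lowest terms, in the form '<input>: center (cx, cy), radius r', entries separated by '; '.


Nesting under d3 composes maps z -> c + r*z down each v-path.
input v2: composing its 2 substitution steps yields center (1/2, 1/10), radius 1/40
input v4: composing its 2 substitution steps yields center (2/5, 0), radius 1/35
input v1: composing its 2 substitution steps yields center (-1/16, -15/32), radius 1/96
input v3: composing its 2 substitution steps yields center (-1/32, -17/32), radius 1/72

v1: center (-1/16, -15/32), radius 1/96; v2: center (1/2, 1/10), radius 1/40; v3: center (-1/32, -17/32), radius 1/72; v4: center (2/5, 0), radius 1/35


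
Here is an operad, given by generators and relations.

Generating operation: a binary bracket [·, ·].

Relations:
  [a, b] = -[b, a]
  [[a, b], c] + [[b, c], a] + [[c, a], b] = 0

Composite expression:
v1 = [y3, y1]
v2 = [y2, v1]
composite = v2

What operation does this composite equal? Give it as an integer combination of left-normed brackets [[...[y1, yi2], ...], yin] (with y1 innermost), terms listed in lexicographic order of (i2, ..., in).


Skip Jacobi rewriting: expand, keep y1-initial words, read off terms.
Composite bracket: [y2, [y3, y1]]
Under [a, b] = ab - ba we get 4 signed associative words (2^2 = 4).
Collect the words opening with y1:
  the word y1y3y2 carries sign +1 and contributes +[[y1, y3], y2]

[[y1, y3], y2]


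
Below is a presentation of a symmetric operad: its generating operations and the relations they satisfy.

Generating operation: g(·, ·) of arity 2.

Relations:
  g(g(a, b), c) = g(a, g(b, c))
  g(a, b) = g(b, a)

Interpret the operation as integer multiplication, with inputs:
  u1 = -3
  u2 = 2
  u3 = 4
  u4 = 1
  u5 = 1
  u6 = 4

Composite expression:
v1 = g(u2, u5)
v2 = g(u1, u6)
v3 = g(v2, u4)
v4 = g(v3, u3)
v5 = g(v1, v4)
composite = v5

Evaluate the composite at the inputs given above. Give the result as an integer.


-96

g(u2, u5) = 2
g(u1, u6) = -12
g(g(u1, u6), u4) = -12
g(g(g(u1, u6), u4), u3) = -48
g(g(u2, u5), g(g(g(u1, u6), u4), u3)) = -96


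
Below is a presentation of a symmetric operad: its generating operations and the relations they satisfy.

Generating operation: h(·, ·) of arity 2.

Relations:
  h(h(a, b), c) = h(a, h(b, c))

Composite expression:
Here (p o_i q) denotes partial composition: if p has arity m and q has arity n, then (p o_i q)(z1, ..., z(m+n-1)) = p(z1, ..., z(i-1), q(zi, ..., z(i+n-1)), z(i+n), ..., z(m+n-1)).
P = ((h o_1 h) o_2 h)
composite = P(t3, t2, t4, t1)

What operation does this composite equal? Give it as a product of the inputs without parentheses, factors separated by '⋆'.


Under associativity of h, the answer is the t's in reading order.
h(t2, t4) linearizes to t2 ⋆ t4
h(t3, h(t2, t4)) linearizes to t3 ⋆ t2 ⋆ t4
h(h(t3, h(t2, t4)), t1) linearizes to t3 ⋆ t2 ⋆ t4 ⋆ t1

t3 ⋆ t2 ⋆ t4 ⋆ t1


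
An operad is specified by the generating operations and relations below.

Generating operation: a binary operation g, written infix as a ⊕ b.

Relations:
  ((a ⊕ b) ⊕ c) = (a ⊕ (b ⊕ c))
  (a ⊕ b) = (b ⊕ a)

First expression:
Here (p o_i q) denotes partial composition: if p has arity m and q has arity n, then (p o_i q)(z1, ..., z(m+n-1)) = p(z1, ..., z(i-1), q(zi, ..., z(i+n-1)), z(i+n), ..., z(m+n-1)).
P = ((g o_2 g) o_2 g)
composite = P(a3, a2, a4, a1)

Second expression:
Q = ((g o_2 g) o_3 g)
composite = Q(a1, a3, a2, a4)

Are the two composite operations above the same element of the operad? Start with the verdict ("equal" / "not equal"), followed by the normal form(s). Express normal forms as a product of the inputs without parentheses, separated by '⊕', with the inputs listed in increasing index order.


Reducing the first expression gives a1 ⊕ a2 ⊕ a3 ⊕ a4
Reducing the second expression gives a1 ⊕ a2 ⊕ a3 ⊕ a4
Identical normal forms: equal.

equal: each reduces to a1 ⊕ a2 ⊕ a3 ⊕ a4


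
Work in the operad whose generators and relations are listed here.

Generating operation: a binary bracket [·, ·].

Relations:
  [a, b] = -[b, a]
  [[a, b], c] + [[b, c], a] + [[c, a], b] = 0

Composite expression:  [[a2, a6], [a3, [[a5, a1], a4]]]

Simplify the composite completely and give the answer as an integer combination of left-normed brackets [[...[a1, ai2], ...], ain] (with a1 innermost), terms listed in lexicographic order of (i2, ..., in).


-[[[[[a1, a5], a4], a3], a2], a6] + [[[[[a1, a5], a4], a3], a6], a2]

In the tensor algebra, words opening a1 carry the a1-anchored form.
Composite bracket: [[a2, a6], [a3, [[a5, a1], a4]]]
Applying ab - ba throughout gives 32 signed words (2^5 = 32).
Collect the words opening with a1:
  the word a1a5a4a3a2a6 carries sign -1 and contributes -[[[[[a1, a5], a4], a3], a2], a6]
  the word a1a5a4a3a6a2 carries sign +1 and contributes +[[[[[a1, a5], a4], a3], a6], a2]


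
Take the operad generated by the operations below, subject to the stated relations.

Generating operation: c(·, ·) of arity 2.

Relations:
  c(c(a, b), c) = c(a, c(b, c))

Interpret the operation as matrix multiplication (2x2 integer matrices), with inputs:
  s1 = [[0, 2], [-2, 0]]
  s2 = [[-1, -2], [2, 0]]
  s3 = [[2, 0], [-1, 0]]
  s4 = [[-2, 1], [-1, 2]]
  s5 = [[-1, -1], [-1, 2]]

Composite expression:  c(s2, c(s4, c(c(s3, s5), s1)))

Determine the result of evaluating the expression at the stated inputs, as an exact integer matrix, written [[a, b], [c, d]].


[[26, -26], [-20, 20]]

c(s3, s5) = [[-2, -2], [1, 1]]
c(c(s3, s5), s1) = [[4, -4], [-2, 2]]
c(s4, c(c(s3, s5), s1)) = [[-10, 10], [-8, 8]]
c(s2, c(s4, c(c(s3, s5), s1))) = [[26, -26], [-20, 20]]


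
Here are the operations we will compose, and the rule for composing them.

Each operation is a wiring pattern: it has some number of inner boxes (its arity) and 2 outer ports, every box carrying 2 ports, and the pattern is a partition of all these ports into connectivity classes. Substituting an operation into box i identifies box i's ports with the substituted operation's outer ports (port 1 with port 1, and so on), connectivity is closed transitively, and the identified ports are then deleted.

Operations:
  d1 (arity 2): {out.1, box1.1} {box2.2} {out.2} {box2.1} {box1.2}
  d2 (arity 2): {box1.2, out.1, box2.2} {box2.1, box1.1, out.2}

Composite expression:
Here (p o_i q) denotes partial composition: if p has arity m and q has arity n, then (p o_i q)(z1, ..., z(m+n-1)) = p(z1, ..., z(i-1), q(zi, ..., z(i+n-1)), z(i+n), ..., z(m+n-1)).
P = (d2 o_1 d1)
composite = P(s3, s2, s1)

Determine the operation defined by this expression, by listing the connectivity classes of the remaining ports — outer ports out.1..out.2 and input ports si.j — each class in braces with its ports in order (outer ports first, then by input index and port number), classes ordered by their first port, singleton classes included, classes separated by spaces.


After gluing at d2, chains via deleted ports link the s-ports.
stage d1: inputs (s3, s2), connectivity {out.1, s3.1} {out.2} {s2.1} {s2.2} {s3.2}, out.j its boundary
stage d2: inputs (s3, s2, s1), connectivity {out.1, s1.2} {out.2, s1.1, s3.1} {s2.1} {s2.2} {s3.2}, out.j its boundary

{out.1, s1.2} {out.2, s1.1, s3.1} {s2.1} {s2.2} {s3.2}


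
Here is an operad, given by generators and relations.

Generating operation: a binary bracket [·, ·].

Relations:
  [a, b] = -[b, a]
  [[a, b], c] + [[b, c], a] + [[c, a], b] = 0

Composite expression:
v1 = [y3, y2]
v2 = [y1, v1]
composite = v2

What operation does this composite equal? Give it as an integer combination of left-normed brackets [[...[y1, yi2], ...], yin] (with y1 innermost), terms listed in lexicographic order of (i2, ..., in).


Left-normed coefficients sit on the y1-initial expansion words.
Composite bracket: [y1, [y3, y2]]
Full expansion: 4 signed words from ab - ba (2^2 = 4).
Collect the words opening with y1:
  from y1y2y3, sign -1: term -[[y1, y2], y3]
  from y1y3y2, sign +1: term +[[y1, y3], y2]

-[[y1, y2], y3] + [[y1, y3], y2]


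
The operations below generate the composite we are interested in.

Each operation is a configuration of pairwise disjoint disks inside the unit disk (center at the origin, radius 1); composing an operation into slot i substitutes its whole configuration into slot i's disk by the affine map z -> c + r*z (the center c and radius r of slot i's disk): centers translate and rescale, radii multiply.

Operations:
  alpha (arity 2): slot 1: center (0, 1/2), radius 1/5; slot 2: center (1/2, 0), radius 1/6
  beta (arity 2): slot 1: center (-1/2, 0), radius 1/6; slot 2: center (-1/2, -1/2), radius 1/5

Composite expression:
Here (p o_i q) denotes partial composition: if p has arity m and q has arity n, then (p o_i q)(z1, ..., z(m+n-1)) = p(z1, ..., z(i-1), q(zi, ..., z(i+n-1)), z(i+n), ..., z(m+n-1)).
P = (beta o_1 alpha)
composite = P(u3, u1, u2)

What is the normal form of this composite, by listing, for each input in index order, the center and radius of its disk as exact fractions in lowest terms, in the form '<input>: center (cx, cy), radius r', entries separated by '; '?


Nesting under beta composes maps z -> c + r*z down each u-path.
u3 passes through 2 substitutions, ending at center (-1/2, 1/12), radius 1/30
u1 passes through 2 substitutions, ending at center (-5/12, 0), radius 1/36
u2 passes through 1 substitution, ending at center (-1/2, -1/2), radius 1/5

u1: center (-5/12, 0), radius 1/36; u2: center (-1/2, -1/2), radius 1/5; u3: center (-1/2, 1/12), radius 1/30


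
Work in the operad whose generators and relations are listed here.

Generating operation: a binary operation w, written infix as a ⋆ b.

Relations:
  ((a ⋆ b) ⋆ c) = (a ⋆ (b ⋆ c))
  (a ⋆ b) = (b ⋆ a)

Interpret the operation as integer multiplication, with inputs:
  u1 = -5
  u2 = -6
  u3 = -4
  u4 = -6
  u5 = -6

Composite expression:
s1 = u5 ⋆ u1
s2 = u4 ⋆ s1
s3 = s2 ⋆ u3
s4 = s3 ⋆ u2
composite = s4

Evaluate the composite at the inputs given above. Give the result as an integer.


(u5 ⋆ u1) = 30
(u4 ⋆ (u5 ⋆ u1)) = -180
((u4 ⋆ (u5 ⋆ u1)) ⋆ u3) = 720
(((u4 ⋆ (u5 ⋆ u1)) ⋆ u3) ⋆ u2) = -4320

-4320


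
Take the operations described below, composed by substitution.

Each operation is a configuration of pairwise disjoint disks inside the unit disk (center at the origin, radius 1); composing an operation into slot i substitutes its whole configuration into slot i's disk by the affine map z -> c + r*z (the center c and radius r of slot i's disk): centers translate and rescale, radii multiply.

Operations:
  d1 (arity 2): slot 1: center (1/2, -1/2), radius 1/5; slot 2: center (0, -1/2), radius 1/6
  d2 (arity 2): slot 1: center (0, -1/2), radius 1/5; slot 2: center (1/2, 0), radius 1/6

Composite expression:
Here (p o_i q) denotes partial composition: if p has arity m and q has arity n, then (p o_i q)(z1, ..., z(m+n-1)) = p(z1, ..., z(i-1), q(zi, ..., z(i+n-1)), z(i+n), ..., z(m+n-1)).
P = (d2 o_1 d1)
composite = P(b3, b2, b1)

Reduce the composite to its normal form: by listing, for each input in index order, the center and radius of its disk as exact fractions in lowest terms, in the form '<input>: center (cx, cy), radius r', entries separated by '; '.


b1: center (1/2, 0), radius 1/6; b2: center (0, -3/5), radius 1/30; b3: center (1/10, -3/5), radius 1/25

Each b-disk chains the slot maps above it in d2; radii multiply.
tracing b3 down its 2-map path: center (1/10, -3/5), radius 1/25
tracing b2 down its 2-map path: center (0, -3/5), radius 1/30
tracing b1 down its 1-map path: center (1/2, 0), radius 1/6


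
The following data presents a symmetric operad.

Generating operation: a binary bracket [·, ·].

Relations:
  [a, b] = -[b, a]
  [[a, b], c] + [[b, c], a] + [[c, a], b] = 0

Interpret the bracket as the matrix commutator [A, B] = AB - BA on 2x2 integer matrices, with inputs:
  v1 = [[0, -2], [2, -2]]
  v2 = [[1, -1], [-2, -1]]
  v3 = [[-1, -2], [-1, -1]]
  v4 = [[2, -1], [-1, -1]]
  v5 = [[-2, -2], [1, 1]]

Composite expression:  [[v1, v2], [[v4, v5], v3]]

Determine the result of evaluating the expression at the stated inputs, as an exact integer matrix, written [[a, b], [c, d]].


[[-108, 108], [216, 108]]

[v1, v2] = [[6, 2], [8, -6]]
[v4, v5] = [[-3, -9], [0, 3]]
[[v4, v5], v3] = [[9, 12], [-6, -9]]
[[v1, v2], [[v4, v5], v3]] = [[-108, 108], [216, 108]]


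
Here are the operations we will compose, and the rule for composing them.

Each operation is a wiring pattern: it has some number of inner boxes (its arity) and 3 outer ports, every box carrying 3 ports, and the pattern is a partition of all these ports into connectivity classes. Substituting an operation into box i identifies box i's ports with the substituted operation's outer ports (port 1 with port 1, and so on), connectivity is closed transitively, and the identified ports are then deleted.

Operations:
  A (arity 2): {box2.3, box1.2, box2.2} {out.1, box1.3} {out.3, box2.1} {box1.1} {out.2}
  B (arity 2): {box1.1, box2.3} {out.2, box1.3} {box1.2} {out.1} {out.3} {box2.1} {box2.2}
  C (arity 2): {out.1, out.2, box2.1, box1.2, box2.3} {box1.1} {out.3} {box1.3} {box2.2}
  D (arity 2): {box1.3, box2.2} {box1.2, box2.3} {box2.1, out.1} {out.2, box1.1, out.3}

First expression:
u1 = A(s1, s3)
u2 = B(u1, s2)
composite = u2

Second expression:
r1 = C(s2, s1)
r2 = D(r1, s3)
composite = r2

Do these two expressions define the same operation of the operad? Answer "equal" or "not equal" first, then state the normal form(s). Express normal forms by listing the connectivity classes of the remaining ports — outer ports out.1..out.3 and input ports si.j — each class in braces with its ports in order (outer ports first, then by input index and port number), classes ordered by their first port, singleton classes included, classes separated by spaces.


not equal; first: {out.1} {out.2, s3.1} {out.3} {s1.1} {s1.2, s3.2, s3.3} {s1.3, s2.3} {s2.1} {s2.2}; second: {out.1, s3.1} {out.2, out.3, s1.1, s1.3, s2.2, s3.3} {s1.2} {s2.1} {s2.3} {s3.2}

In normal form, the first expression is {out.1} {out.2, s3.1} {out.3} {s1.1} {s1.2, s3.2, s3.3} {s1.3, s2.3} {s2.1} {s2.2}
In normal form, the second expression is {out.1, s3.1} {out.2, out.3, s1.1, s1.3, s2.2, s3.3} {s1.2} {s2.1} {s2.3} {s3.2}
Distinct normal forms: not equal.


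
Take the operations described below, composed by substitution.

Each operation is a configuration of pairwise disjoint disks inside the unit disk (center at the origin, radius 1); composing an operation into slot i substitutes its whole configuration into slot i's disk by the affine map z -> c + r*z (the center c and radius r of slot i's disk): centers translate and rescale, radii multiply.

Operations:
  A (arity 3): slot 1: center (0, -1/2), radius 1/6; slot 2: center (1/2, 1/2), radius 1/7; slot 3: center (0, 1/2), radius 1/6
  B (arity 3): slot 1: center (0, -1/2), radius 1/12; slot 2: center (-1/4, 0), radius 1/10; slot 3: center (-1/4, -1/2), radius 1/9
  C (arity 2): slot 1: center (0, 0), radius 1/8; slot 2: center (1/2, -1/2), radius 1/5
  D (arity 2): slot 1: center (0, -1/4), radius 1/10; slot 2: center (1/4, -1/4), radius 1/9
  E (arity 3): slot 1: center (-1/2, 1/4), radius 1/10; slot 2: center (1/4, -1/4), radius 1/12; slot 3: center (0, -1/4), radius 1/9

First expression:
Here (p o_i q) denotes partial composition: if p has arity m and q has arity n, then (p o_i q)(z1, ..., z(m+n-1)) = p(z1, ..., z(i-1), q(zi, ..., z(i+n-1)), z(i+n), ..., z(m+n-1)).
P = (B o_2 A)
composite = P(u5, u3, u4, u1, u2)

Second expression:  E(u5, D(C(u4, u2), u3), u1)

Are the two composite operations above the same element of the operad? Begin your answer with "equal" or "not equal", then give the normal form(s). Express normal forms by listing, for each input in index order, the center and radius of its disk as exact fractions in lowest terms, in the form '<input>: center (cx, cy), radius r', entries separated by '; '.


not equal; first: u1: center (-1/4, 1/20), radius 1/60; u2: center (-1/4, -1/2), radius 1/9; u3: center (-1/4, -1/20), radius 1/60; u4: center (-1/5, 1/20), radius 1/70; u5: center (0, -1/2), radius 1/12; second: u1: center (0, -1/4), radius 1/9; u2: center (61/240, -11/40), radius 1/600; u3: center (13/48, -13/48), radius 1/108; u4: center (1/4, -13/48), radius 1/960; u5: center (-1/2, 1/4), radius 1/10


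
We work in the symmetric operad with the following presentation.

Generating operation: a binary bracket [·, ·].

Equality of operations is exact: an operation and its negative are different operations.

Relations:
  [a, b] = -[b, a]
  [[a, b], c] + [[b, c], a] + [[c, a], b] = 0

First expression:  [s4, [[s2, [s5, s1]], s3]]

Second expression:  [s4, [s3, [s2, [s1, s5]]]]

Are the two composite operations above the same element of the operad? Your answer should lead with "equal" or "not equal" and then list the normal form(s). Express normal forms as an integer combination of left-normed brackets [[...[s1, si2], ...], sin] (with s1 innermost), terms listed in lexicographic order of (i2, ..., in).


equal; the common form is -[[[[s1, s5], s2], s3], s4]

Normal form of the first expression: -[[[[s1, s5], s2], s3], s4]
Normal form of the second expression: -[[[[s1, s5], s2], s3], s4]
Both agree, so they are equal.


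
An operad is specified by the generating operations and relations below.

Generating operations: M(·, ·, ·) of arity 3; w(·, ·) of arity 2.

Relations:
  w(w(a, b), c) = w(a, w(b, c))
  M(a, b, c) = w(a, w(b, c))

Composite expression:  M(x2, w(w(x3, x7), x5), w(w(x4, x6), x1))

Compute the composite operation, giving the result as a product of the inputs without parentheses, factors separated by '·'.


x2 · x3 · x7 · x5 · x4 · x6 · x1

Key point: M is associative — brackets drop, the x-order remains.
w(x3, x7) spells out as x3 · x7
w(w(x3, x7), x5) spells out as x3 · x7 · x5
w(x4, x6) spells out as x4 · x6
w(w(x4, x6), x1) spells out as x4 · x6 · x1
M(x2, w(w(x3, x7), x5), w(w(x4, x6), x1)) spells out as x2 · x3 · x7 · x5 · x4 · x6 · x1


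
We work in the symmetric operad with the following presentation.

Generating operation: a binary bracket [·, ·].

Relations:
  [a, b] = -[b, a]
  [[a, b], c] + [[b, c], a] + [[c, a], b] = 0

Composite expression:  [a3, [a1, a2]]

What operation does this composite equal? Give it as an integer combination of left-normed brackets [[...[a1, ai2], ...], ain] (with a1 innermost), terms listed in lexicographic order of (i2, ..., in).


-[[a1, a2], a3]

Skip Jacobi rewriting: expand, keep a1-initial words, read off terms.
Composite bracket: [a3, [a1, a2]]
Under [a, b] = ab - ba we get 4 signed associative words (2^2 = 4).
Words beginning with a1 determine it all:
  a1a2a3 appears with sign -1, giving the term -[[a1, a2], a3]


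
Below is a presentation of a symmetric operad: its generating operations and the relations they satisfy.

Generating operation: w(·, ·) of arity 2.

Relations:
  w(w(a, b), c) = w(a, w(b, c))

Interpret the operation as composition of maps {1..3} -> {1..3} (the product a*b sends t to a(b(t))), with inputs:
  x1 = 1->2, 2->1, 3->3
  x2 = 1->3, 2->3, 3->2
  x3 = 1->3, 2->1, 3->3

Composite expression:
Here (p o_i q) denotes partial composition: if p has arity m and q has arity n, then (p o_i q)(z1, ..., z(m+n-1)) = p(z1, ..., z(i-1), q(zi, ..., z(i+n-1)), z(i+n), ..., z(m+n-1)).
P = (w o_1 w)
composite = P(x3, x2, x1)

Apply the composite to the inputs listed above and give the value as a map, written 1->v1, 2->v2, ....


w(x3, x2) = 1->3, 2->3, 3->1
w(w(x3, x2), x1) = 1->3, 2->3, 3->1

1->3, 2->3, 3->1


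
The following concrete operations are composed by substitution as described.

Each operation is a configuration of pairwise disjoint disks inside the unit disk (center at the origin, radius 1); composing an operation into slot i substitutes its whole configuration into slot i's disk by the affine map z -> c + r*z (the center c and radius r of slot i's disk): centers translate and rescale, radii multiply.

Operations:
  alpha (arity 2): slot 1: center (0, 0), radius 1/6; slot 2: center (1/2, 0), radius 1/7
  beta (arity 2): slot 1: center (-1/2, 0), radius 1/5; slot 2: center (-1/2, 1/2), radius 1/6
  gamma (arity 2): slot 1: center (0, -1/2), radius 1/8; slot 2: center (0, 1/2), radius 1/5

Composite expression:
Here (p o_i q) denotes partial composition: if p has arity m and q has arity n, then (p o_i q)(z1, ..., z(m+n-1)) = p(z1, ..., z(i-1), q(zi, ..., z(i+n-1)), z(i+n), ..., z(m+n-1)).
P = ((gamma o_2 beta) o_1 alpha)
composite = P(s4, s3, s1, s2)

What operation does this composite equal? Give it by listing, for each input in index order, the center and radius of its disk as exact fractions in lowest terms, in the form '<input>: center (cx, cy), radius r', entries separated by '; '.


s1: center (-1/10, 1/2), radius 1/25; s2: center (-1/10, 3/5), radius 1/30; s3: center (1/16, -1/2), radius 1/56; s4: center (0, -1/2), radius 1/48

Follow each s-input down from gamma: c' goes to c + r*c', radius to r*r'.
s4: after 2 affine steps, its disk has center (0, -1/2), radius 1/48
s3: after 2 affine steps, its disk has center (1/16, -1/2), radius 1/56
s1: after 2 affine steps, its disk has center (-1/10, 1/2), radius 1/25
s2: after 2 affine steps, its disk has center (-1/10, 3/5), radius 1/30


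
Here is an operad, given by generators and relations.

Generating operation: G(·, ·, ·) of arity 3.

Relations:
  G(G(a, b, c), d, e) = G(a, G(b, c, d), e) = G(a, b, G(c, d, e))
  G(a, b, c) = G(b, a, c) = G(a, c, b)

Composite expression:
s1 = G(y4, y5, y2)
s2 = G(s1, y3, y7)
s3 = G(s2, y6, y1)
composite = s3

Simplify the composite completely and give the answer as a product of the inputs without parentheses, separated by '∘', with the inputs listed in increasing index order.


Shape and order are irrelevant to G; the y-input set decides.
G(y4, y5, y2) spells out as y4 ∘ y5 ∘ y2
G(G(y4, y5, y2), y3, y7) spells out as y4 ∘ y5 ∘ y2 ∘ y3 ∘ y7
G(G(G(y4, y5, y2), y3, y7), y6, y1) spells out as y4 ∘ y5 ∘ y2 ∘ y3 ∘ y7 ∘ y6 ∘ y1
reordering the factors by index: y1 ∘ y2 ∘ y3 ∘ y4 ∘ y5 ∘ y6 ∘ y7

y1 ∘ y2 ∘ y3 ∘ y4 ∘ y5 ∘ y6 ∘ y7


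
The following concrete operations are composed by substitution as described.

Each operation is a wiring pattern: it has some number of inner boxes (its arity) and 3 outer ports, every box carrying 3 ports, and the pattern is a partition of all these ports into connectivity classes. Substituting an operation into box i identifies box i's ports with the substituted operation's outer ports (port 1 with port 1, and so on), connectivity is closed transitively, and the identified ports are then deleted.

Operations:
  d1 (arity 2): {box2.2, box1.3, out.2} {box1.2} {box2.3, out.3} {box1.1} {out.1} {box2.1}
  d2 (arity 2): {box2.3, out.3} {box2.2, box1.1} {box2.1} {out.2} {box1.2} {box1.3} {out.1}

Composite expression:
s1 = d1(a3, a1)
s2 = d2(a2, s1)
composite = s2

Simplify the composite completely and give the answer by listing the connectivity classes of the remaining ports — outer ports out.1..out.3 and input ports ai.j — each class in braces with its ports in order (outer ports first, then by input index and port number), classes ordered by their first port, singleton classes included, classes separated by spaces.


{out.1} {out.2} {out.3, a1.3} {a1.1} {a1.2, a2.1, a3.3} {a2.2} {a2.3} {a3.1} {a3.2}


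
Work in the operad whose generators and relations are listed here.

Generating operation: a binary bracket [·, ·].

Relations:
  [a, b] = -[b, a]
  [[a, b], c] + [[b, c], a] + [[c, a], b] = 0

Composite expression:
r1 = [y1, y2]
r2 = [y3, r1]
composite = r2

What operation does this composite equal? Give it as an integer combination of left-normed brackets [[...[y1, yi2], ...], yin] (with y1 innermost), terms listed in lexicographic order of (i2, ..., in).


-[[y1, y2], y3]

Skip Jacobi rewriting: expand, keep y1-initial words, read off terms.
Composite bracket: [y3, [y1, y2]]
Expanding via [a, b] = ab - ba: 4 signed words (2^2 = 4).
Only words starting with y1 matter:
  from y1y2y3, sign -1: term -[[y1, y2], y3]


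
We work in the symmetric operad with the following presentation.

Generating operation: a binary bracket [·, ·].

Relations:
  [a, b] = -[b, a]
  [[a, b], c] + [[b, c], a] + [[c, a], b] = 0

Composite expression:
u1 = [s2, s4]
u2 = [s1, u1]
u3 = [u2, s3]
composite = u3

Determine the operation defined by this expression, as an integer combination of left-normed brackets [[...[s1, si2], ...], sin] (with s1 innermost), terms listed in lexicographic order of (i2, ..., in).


Antisymmetry and Jacobi reduce to s1-anchored left-normed brackets.
Composite bracket: [[s1, [s2, s4]], s3]
The bracket unfolds into 8 signed words via [a, b] = ab - ba (2^3 = 8).
Keep just the words that open with s1:
  from s1s2s4s3, sign +1: term +[[[s1, s2], s4], s3]
  from s1s4s2s3, sign -1: term -[[[s1, s4], s2], s3]

[[[s1, s2], s4], s3] - [[[s1, s4], s2], s3]


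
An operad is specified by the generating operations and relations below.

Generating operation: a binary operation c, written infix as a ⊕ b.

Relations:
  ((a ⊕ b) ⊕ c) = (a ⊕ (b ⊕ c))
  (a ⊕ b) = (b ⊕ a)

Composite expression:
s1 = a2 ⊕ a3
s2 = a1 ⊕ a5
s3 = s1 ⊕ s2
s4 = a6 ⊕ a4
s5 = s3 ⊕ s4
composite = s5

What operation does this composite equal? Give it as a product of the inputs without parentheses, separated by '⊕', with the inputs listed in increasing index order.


a1 ⊕ a2 ⊕ a3 ⊕ a4 ⊕ a5 ⊕ a6

Shape and order are irrelevant to c; the a-input set decides.
(a2 ⊕ a3) unparenthesizes to a2 ⊕ a3
(a1 ⊕ a5) unparenthesizes to a1 ⊕ a5
((a2 ⊕ a3) ⊕ (a1 ⊕ a5)) unparenthesizes to a2 ⊕ a3 ⊕ a1 ⊕ a5
(a6 ⊕ a4) unparenthesizes to a6 ⊕ a4
(((a2 ⊕ a3) ⊕ (a1 ⊕ a5)) ⊕ (a6 ⊕ a4)) unparenthesizes to a2 ⊕ a3 ⊕ a1 ⊕ a5 ⊕ a6 ⊕ a4
putting the inputs in ascending order: a1 ⊕ a2 ⊕ a3 ⊕ a4 ⊕ a5 ⊕ a6


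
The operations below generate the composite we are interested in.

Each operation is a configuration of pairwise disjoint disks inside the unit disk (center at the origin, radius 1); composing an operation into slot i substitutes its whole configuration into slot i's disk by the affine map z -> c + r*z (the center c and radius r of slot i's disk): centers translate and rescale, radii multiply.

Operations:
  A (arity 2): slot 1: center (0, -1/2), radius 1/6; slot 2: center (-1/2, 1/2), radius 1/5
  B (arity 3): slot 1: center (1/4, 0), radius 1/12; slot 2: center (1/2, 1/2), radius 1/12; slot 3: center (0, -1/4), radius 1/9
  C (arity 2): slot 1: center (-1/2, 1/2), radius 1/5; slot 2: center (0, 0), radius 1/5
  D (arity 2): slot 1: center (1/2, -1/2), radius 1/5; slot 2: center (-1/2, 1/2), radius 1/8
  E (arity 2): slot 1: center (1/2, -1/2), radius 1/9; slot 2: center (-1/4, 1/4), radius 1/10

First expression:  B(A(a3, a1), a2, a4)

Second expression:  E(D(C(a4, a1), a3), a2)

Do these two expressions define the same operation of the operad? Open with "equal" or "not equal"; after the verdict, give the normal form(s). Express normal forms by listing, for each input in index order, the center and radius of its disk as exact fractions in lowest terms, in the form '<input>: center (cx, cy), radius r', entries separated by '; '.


The first composite normalizes to a1: center (5/24, 1/24), radius 1/60; a2: center (1/2, 1/2), radius 1/12; a3: center (1/4, -1/24), radius 1/72; a4: center (0, -1/4), radius 1/9
The second composite normalizes to a1: center (5/9, -5/9), radius 1/225; a2: center (-1/4, 1/4), radius 1/10; a3: center (4/9, -4/9), radius 1/72; a4: center (49/90, -49/90), radius 1/225
Different reductions; not equal.

not equal; the first gives a1: center (5/24, 1/24), radius 1/60; a2: center (1/2, 1/2), radius 1/12; a3: center (1/4, -1/24), radius 1/72; a4: center (0, -1/4), radius 1/9 and the second a1: center (5/9, -5/9), radius 1/225; a2: center (-1/4, 1/4), radius 1/10; a3: center (4/9, -4/9), radius 1/72; a4: center (49/90, -49/90), radius 1/225


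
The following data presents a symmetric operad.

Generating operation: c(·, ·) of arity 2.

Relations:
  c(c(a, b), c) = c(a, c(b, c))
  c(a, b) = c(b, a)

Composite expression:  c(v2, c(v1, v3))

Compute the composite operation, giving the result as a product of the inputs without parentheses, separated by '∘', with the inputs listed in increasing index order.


v1 ∘ v2 ∘ v3

Shape and order are irrelevant to c; the v-input set decides.
c(v1, v3) reduces to v1 ∘ v3
c(v2, c(v1, v3)) reduces to v2 ∘ v1 ∘ v3
rearranged into index order: v1 ∘ v2 ∘ v3


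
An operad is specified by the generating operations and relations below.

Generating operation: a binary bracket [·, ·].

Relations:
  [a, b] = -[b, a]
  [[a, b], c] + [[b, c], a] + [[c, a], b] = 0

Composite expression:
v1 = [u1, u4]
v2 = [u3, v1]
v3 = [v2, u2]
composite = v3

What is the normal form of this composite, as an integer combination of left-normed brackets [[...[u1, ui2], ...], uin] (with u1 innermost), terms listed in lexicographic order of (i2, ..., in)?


-[[[u1, u4], u3], u2]

Skip Jacobi rewriting: expand, keep u1-initial words, read off terms.
Composite bracket: [[u3, [u1, u4]], u2]
The bracket unfolds into 8 signed words via [a, b] = ab - ba (2^3 = 8).
Only words starting with u1 matter:
  u1u4u3u2 appears with sign -1, giving the term -[[[u1, u4], u3], u2]


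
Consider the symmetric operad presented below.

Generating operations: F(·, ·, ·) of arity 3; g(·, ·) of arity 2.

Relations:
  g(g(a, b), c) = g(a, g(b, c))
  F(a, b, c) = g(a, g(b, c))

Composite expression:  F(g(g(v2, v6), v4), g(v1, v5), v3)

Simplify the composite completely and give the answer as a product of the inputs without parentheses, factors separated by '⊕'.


Under associativity of F, the answer is the v's in reading order.
g(v2, v6) spells out as v2 ⊕ v6
g(g(v2, v6), v4) spells out as v2 ⊕ v6 ⊕ v4
g(v1, v5) spells out as v1 ⊕ v5
F(g(g(v2, v6), v4), g(v1, v5), v3) spells out as v2 ⊕ v6 ⊕ v4 ⊕ v1 ⊕ v5 ⊕ v3

v2 ⊕ v6 ⊕ v4 ⊕ v1 ⊕ v5 ⊕ v3


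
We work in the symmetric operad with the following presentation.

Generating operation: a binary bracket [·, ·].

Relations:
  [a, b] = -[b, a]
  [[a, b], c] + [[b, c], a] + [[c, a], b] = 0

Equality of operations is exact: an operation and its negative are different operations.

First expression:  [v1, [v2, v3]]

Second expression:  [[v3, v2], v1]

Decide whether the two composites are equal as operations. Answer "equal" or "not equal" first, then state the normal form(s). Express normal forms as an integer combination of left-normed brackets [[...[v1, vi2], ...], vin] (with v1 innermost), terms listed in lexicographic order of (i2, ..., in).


equal; both compose to [[v1, v2], v3] - [[v1, v3], v2]

The first expression, normalized: [[v1, v2], v3] - [[v1, v3], v2]
The second expression, normalized: [[v1, v2], v3] - [[v1, v3], v2]
One common form — equal.
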